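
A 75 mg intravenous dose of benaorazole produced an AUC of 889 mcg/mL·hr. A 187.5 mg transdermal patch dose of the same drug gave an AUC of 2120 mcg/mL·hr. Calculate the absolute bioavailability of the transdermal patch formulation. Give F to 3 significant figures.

F = (AUC_ev / D_ev) / (AUC_iv / D_iv)
  = (2120/187.5) / (889/75)
  = 11.3067 / 11.8533 = 0.9539

F = 0.954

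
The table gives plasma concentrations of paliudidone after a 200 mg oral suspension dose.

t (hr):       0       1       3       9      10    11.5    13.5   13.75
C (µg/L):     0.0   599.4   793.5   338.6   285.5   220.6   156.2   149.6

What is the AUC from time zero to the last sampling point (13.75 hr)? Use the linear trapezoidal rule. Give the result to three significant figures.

Trapezoidal AUC_0→13.75:
  [0→1]: (0.0+599.4)/2 × 1 = 299.7
  [1→3]: (599.4+793.5)/2 × 2 = 1392.9
  [3→9]: (793.5+338.6)/2 × 6 = 3396.3
  [9→10]: (338.6+285.5)/2 × 1 = 312.05
  [10→11.5]: (285.5+220.6)/2 × 1.5 = 379.575
  [11.5→13.5]: (220.6+156.2)/2 × 2 = 376.8
  [13.5→13.75]: (156.2+149.6)/2 × 0.25 = 38.225
  Sum = 6195.55 µg/L·hr

AUC = 6200 µg/L·hr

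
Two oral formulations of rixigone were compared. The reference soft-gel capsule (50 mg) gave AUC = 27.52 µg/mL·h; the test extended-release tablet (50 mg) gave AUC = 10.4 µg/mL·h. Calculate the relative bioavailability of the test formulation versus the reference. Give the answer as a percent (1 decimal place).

F_rel = (AUC_test/D_test) / (AUC_ref/D_ref)
      = (10.4/50) / (27.52/50)
      = 0.208 / 0.5504 = 0.3779 = 37.79%

F_rel = 37.8%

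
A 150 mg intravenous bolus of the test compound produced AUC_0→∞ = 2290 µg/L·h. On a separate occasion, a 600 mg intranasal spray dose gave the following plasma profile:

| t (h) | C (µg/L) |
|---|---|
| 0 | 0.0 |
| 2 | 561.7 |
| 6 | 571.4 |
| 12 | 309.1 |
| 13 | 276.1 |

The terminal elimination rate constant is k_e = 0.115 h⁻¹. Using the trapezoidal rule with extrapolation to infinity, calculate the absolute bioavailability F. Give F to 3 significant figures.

F = 0.891

Trapezoidal AUC_0→13 (intranasal spray):
  [0→2]: (0.0+561.7)/2 × 2 = 561.7
  [2→6]: (561.7+571.4)/2 × 4 = 2266.2
  [6→12]: (571.4+309.1)/2 × 6 = 2641.5
  [12→13]: (309.1+276.1)/2 × 1 = 292.6
  Sum = 5762.0 µg/L·h
Tail: C_last/k_e = 276.1/0.115 = 2400.870
AUC_0→∞ (intranasal spray) = 5762.0 + 2400.870 = 8162.87 µg/L·h
F = (AUC_ev/D_ev)/(AUC_iv/D_iv) = (8162.87/600)/(2290/150) = 13.6048/15.2667 = 0.8911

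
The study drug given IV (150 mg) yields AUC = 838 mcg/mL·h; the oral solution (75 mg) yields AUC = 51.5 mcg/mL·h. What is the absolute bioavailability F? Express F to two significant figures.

F = 0.12

F = (AUC_ev / D_ev) / (AUC_iv / D_iv)
  = (51.5/75) / (838/150)
  = 0.686667 / 5.58667 = 0.1229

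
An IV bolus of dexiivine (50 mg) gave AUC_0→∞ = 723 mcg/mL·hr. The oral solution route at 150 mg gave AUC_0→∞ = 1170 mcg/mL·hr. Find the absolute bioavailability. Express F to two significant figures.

F = 0.54

F = (AUC_ev / D_ev) / (AUC_iv / D_iv)
  = (1170/150) / (723/50)
  = 7.8 / 14.46 = 0.5394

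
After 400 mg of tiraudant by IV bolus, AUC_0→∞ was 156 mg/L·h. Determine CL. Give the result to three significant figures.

CL = 2.56 L/h

CL = Dose_iv / AUC_0→∞
   = 400 / 156 = 2.5641 L/h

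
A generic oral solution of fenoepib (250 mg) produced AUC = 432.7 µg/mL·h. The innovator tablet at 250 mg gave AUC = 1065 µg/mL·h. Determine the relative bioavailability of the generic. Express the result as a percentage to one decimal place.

F_rel = (AUC_test/D_test) / (AUC_ref/D_ref)
      = (432.7/250) / (1065/250)
      = 1.7308 / 4.26 = 0.4063 = 40.63%

F_rel = 40.6%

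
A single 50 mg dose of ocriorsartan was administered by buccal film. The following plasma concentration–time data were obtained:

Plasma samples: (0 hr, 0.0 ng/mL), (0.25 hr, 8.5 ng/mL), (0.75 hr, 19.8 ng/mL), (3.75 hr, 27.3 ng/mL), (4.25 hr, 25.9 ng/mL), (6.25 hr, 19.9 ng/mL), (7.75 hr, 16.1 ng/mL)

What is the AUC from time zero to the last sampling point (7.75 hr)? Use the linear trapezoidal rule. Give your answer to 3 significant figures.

Trapezoidal AUC_0→7.75:
  [0→0.25]: (0.0+8.5)/2 × 0.25 = 1.0625
  [0.25→0.75]: (8.5+19.8)/2 × 0.5 = 7.075
  [0.75→3.75]: (19.8+27.3)/2 × 3 = 70.65
  [3.75→4.25]: (27.3+25.9)/2 × 0.5 = 13.3
  [4.25→6.25]: (25.9+19.9)/2 × 2 = 45.8
  [6.25→7.75]: (19.9+16.1)/2 × 1.5 = 27.0
  Sum = 164.8875 ng/mL·hr

AUC = 165 ng/mL·hr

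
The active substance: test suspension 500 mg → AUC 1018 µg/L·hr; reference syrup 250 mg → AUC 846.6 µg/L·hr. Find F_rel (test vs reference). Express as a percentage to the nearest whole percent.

F_rel = (AUC_test/D_test) / (AUC_ref/D_ref)
      = (1018/500) / (846.6/250)
      = 2.036 / 3.3864 = 0.6012 = 60.12%

F_rel = 60%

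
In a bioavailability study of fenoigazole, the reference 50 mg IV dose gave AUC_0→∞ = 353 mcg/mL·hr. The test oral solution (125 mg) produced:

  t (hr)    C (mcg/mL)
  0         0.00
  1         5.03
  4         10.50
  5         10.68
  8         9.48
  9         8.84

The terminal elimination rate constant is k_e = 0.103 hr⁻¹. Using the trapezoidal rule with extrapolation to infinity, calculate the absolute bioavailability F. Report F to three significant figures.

F = 0.183

Trapezoidal AUC_0→9 (oral solution):
  [0→1]: (0.00+5.03)/2 × 1 = 2.515
  [1→4]: (5.03+10.50)/2 × 3 = 23.295
  [4→5]: (10.50+10.68)/2 × 1 = 10.59
  [5→8]: (10.68+9.48)/2 × 3 = 30.24
  [8→9]: (9.48+8.84)/2 × 1 = 9.16
  Sum = 75.8 mcg/mL·hr
Tail: C_last/k_e = 8.84/0.103 = 85.825
AUC_0→∞ (oral solution) = 75.8 + 85.825 = 161.625 mcg/mL·hr
F = (AUC_ev/D_ev)/(AUC_iv/D_iv) = (161.625/125)/(353/50) = 1.293/7.06 = 0.1831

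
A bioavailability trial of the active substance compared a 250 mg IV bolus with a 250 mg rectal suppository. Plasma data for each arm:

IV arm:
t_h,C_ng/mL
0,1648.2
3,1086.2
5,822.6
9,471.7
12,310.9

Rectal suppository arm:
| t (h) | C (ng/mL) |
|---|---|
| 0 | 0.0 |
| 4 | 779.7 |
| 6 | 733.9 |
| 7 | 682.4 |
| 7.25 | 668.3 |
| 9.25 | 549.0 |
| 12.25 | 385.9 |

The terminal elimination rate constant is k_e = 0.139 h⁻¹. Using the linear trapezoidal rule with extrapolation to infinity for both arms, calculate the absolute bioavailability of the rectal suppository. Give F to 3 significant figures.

F = 0.778

Trapezoidal AUC_0→12 (IV):
  [0→3]: (1648.2+1086.2)/2 × 3 = 4101.6
  [3→5]: (1086.2+822.6)/2 × 2 = 1908.8
  [5→9]: (822.6+471.7)/2 × 4 = 2588.6
  [9→12]: (471.7+310.9)/2 × 3 = 1173.9
  Sum = 9772.9 ng/mL·h
IV tail: 310.9/0.139 = 2236.691; AUC_iv,0→∞ = 9772.9 + 2236.691 = 12009.591 ng/mL·h
Trapezoidal AUC_0→12.25 (rectal suppository):
  [0→4]: (0.0+779.7)/2 × 4 = 1559.4
  [4→6]: (779.7+733.9)/2 × 2 = 1513.6
  [6→7]: (733.9+682.4)/2 × 1 = 708.15
  [7→7.25]: (682.4+668.3)/2 × 0.25 = 168.8375
  [7.25→9.25]: (668.3+549.0)/2 × 2 = 1217.3
  [9.25→12.25]: (549.0+385.9)/2 × 3 = 1402.35
  Sum = 6569.6375 ng/mL·h
rectal suppository tail: 385.9/0.139 = 2776.259; AUC_ev,0→∞ = 6569.6375 + 2776.259 = 9345.8965 ng/mL·h
F = (AUC_ev/D_ev)/(AUC_iv/D_iv) = (9345.8965/250)/(12009.591/250) = 37.383586/48.038364 = 0.7782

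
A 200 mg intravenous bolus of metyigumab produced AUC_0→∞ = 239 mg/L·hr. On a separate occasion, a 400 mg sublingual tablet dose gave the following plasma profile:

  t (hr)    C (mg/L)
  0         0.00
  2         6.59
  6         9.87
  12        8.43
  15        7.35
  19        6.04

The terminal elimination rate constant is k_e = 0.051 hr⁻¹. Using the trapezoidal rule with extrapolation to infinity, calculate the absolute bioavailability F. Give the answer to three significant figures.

Trapezoidal AUC_0→19 (sublingual tablet):
  [0→2]: (0.00+6.59)/2 × 2 = 6.59
  [2→6]: (6.59+9.87)/2 × 4 = 32.92
  [6→12]: (9.87+8.43)/2 × 6 = 54.9
  [12→15]: (8.43+7.35)/2 × 3 = 23.67
  [15→19]: (7.35+6.04)/2 × 4 = 26.78
  Sum = 144.86 mg/L·hr
Tail: C_last/k_e = 6.04/0.051 = 118.431
AUC_0→∞ (sublingual tablet) = 144.86 + 118.431 = 263.291 mg/L·hr
F = (AUC_ev/D_ev)/(AUC_iv/D_iv) = (263.291/400)/(239/200) = 0.6582275/1.195 = 0.5508

F = 0.551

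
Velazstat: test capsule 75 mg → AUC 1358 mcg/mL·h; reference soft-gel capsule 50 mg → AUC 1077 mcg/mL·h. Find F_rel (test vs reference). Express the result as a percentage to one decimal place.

F_rel = 84.1%

F_rel = (AUC_test/D_test) / (AUC_ref/D_ref)
      = (1358/75) / (1077/50)
      = 18.1067 / 21.54 = 0.8406 = 84.06%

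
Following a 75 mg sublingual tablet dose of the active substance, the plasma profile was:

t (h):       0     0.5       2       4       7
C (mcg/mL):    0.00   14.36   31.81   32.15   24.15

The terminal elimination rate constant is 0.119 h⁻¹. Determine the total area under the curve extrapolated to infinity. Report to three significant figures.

Trapezoidal AUC_0→7:
  [0→0.5]: (0.00+14.36)/2 × 0.5 = 3.59
  [0.5→2]: (14.36+31.81)/2 × 1.5 = 34.6275
  [2→4]: (31.81+32.15)/2 × 2 = 63.96
  [4→7]: (32.15+24.15)/2 × 3 = 84.45
  Sum = 186.6275 mcg/mL·h
Extrapolated tail: C_last / k_e = 24.15 / 0.119 = 202.941
AUC_0→∞ = 186.6275 + 202.941 = 389.5685 mcg/mL·h

AUC = 390 mcg/mL·h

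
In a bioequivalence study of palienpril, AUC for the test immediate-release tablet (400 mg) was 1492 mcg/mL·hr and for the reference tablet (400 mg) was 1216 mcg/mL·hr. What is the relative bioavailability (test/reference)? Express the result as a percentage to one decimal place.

F_rel = (AUC_test/D_test) / (AUC_ref/D_ref)
      = (1492/400) / (1216/400)
      = 3.73 / 3.04 = 1.2270 = 122.70%

F_rel = 122.7%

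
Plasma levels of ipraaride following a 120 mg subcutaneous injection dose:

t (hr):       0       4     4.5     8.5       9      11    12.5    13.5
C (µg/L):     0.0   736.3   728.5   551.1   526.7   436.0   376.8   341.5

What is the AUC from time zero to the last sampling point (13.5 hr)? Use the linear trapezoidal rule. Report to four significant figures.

Trapezoidal AUC_0→13.5:
  [0→4]: (0.0+736.3)/2 × 4 = 1472.6
  [4→4.5]: (736.3+728.5)/2 × 0.5 = 366.2
  [4.5→8.5]: (728.5+551.1)/2 × 4 = 2559.2
  [8.5→9]: (551.1+526.7)/2 × 0.5 = 269.45
  [9→11]: (526.7+436.0)/2 × 2 = 962.7
  [11→12.5]: (436.0+376.8)/2 × 1.5 = 609.6
  [12.5→13.5]: (376.8+341.5)/2 × 1 = 359.15
  Sum = 6598.9 µg/L·hr

AUC = 6599 µg/L·hr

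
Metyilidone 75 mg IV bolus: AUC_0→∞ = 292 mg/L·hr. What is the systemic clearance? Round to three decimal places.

CL = 0.257 L/hr

CL = Dose_iv / AUC_0→∞
   = 75 / 292 = 0.256849 L/hr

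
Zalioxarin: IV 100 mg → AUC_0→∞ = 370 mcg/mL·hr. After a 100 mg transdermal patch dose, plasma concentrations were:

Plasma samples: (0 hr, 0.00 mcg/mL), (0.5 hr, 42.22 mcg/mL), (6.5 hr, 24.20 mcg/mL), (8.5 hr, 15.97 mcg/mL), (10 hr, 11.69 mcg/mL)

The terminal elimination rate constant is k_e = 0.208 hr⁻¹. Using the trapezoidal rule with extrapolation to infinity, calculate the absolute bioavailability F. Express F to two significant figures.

Trapezoidal AUC_0→10 (transdermal patch):
  [0→0.5]: (0.00+42.22)/2 × 0.5 = 10.555
  [0.5→6.5]: (42.22+24.20)/2 × 6 = 199.26
  [6.5→8.5]: (24.20+15.97)/2 × 2 = 40.17
  [8.5→10]: (15.97+11.69)/2 × 1.5 = 20.745
  Sum = 270.73 mcg/mL·hr
Tail: C_last/k_e = 11.69/0.208 = 56.202
AUC_0→∞ (transdermal patch) = 270.73 + 56.202 = 326.932 mcg/mL·hr
F = (AUC_ev/D_ev)/(AUC_iv/D_iv) = (326.932/100)/(370/100) = 3.26932/3.7 = 0.8836

F = 0.88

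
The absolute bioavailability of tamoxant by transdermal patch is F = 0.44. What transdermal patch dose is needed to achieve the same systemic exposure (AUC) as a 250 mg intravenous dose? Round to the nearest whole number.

D_transdermal = 568 mg

For equal systemic exposure: F × D_ev = D_iv
D_ev = D_iv / F = 250 / 0.44 = 568.182 mg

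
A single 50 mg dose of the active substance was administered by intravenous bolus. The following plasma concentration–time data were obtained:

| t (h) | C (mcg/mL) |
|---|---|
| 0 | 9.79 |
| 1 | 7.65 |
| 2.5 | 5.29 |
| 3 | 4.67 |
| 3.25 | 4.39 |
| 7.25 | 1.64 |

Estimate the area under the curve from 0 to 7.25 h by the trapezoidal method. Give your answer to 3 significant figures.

Trapezoidal AUC_0→7.25:
  [0→1]: (9.79+7.65)/2 × 1 = 8.72
  [1→2.5]: (7.65+5.29)/2 × 1.5 = 9.705
  [2.5→3]: (5.29+4.67)/2 × 0.5 = 2.49
  [3→3.25]: (4.67+4.39)/2 × 0.25 = 1.1325
  [3.25→7.25]: (4.39+1.64)/2 × 4 = 12.06
  Sum = 34.1075 mcg/mL·h

AUC = 34.1 mcg/mL·h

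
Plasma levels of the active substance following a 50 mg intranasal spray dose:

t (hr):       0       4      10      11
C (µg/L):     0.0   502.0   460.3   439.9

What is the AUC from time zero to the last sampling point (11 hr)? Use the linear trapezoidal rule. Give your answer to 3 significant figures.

Trapezoidal AUC_0→11:
  [0→4]: (0.0+502.0)/2 × 4 = 1004.0
  [4→10]: (502.0+460.3)/2 × 6 = 2886.9
  [10→11]: (460.3+439.9)/2 × 1 = 450.1
  Sum = 4341.0 µg/L·hr

AUC = 4340 µg/L·hr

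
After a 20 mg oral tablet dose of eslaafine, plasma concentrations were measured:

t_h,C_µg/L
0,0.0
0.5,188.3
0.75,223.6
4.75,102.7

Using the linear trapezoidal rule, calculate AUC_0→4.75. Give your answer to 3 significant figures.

AUC = 751 µg/L·h

Trapezoidal AUC_0→4.75:
  [0→0.5]: (0.0+188.3)/2 × 0.5 = 47.075
  [0.5→0.75]: (188.3+223.6)/2 × 0.25 = 51.4875
  [0.75→4.75]: (223.6+102.7)/2 × 4 = 652.6
  Sum = 751.1625 µg/L·h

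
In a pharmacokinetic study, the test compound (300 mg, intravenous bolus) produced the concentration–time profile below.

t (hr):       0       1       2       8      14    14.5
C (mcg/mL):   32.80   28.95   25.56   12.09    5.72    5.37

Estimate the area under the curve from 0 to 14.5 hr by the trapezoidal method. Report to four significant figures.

AUC = 227.3 mcg/mL·hr

Trapezoidal AUC_0→14.5:
  [0→1]: (32.80+28.95)/2 × 1 = 30.875
  [1→2]: (28.95+25.56)/2 × 1 = 27.255
  [2→8]: (25.56+12.09)/2 × 6 = 112.95
  [8→14]: (12.09+5.72)/2 × 6 = 53.43
  [14→14.5]: (5.72+5.37)/2 × 0.5 = 2.7725
  Sum = 227.2825 mcg/mL·hr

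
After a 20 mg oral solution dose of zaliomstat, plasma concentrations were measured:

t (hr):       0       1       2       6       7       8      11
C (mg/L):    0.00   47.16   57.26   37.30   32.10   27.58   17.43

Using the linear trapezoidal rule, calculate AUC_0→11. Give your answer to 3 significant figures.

AUC = 397 mg/L·hr

Trapezoidal AUC_0→11:
  [0→1]: (0.00+47.16)/2 × 1 = 23.58
  [1→2]: (47.16+57.26)/2 × 1 = 52.21
  [2→6]: (57.26+37.30)/2 × 4 = 189.12
  [6→7]: (37.30+32.10)/2 × 1 = 34.7
  [7→8]: (32.10+27.58)/2 × 1 = 29.84
  [8→11]: (27.58+17.43)/2 × 3 = 67.515
  Sum = 396.965 mg/L·hr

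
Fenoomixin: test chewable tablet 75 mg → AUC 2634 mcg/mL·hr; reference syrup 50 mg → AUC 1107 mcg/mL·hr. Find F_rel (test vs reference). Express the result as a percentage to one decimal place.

F_rel = (AUC_test/D_test) / (AUC_ref/D_ref)
      = (2634/75) / (1107/50)
      = 35.12 / 22.14 = 1.5863 = 158.63%

F_rel = 158.6%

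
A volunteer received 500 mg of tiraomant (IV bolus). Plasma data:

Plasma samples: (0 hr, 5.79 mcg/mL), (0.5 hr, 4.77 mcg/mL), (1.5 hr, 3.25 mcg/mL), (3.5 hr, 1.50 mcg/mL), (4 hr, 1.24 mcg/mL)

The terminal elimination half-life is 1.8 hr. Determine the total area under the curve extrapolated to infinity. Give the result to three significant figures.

AUC = 15.3 mcg/mL·hr

Trapezoidal AUC_0→4:
  [0→0.5]: (5.79+4.77)/2 × 0.5 = 2.64
  [0.5→1.5]: (4.77+3.25)/2 × 1 = 4.01
  [1.5→3.5]: (3.25+1.50)/2 × 2 = 4.75
  [3.5→4]: (1.50+1.24)/2 × 0.5 = 0.685
  Sum = 12.085 mcg/mL·hr
k_e = ln2 / t½ = 0.693147 / 1.8 = 0.3851 hr^-1
Extrapolated tail: C_last / k_e = 1.24 / 0.3851 = 3.220
AUC_0→∞ = 12.085 + 3.220 = 15.305 mcg/mL·hr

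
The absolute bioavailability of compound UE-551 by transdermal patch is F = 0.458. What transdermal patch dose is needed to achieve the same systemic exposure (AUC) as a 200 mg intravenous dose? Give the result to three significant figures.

D_transdermal = 437 mg

For equal systemic exposure: F × D_ev = D_iv
D_ev = D_iv / F = 200 / 0.458 = 436.681 mg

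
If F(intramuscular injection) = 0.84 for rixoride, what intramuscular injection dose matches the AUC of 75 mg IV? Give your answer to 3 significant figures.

For equal systemic exposure: F × D_ev = D_iv
D_ev = D_iv / F = 75 / 0.84 = 89.2857 mg

D_intramuscular = 89.3 mg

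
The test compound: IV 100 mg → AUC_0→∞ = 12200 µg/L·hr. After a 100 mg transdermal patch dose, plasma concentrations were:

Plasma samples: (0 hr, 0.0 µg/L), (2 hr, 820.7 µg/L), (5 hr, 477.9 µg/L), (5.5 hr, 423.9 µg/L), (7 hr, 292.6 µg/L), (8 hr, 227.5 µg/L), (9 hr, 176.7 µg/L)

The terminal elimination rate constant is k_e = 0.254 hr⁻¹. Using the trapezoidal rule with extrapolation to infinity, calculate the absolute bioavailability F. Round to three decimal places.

F = 0.384

Trapezoidal AUC_0→9 (transdermal patch):
  [0→2]: (0.0+820.7)/2 × 2 = 820.7
  [2→5]: (820.7+477.9)/2 × 3 = 1947.9
  [5→5.5]: (477.9+423.9)/2 × 0.5 = 225.45
  [5.5→7]: (423.9+292.6)/2 × 1.5 = 537.375
  [7→8]: (292.6+227.5)/2 × 1 = 260.05
  [8→9]: (227.5+176.7)/2 × 1 = 202.1
  Sum = 3993.575 µg/L·hr
Tail: C_last/k_e = 176.7/0.254 = 695.669
AUC_0→∞ (transdermal patch) = 3993.575 + 695.669 = 4689.244 µg/L·hr
F = (AUC_ev/D_ev)/(AUC_iv/D_iv) = (4689.244/100)/(12200/100) = 46.89244/122 = 0.3844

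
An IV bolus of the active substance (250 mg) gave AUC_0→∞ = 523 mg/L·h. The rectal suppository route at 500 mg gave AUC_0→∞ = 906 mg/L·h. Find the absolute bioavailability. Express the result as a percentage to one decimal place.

F = (AUC_ev / D_ev) / (AUC_iv / D_iv)
  = (906/500) / (523/250)
  = 1.812 / 2.092 = 0.8662
  = 86.62%

F = 86.6%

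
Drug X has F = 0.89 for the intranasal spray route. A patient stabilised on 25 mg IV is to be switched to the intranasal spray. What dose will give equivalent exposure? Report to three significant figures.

D_intranasal = 28.1 mg

For equal systemic exposure: F × D_ev = D_iv
D_ev = D_iv / F = 25 / 0.89 = 28.0899 mg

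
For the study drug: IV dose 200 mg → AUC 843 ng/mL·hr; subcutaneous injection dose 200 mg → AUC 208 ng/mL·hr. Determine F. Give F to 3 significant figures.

F = (AUC_ev / D_ev) / (AUC_iv / D_iv)
  = (208/200) / (843/200)
  = 1.04 / 4.215 = 0.2467

F = 0.247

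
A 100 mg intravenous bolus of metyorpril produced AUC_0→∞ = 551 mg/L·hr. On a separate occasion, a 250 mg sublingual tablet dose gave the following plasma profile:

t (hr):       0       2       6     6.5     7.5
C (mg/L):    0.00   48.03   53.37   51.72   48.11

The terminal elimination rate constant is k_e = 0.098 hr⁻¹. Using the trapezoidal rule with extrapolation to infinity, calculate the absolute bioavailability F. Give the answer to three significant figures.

Trapezoidal AUC_0→7.5 (sublingual tablet):
  [0→2]: (0.00+48.03)/2 × 2 = 48.03
  [2→6]: (48.03+53.37)/2 × 4 = 202.8
  [6→6.5]: (53.37+51.72)/2 × 0.5 = 26.2725
  [6.5→7.5]: (51.72+48.11)/2 × 1 = 49.915
  Sum = 327.0175 mg/L·hr
Tail: C_last/k_e = 48.11/0.098 = 490.918
AUC_0→∞ (sublingual tablet) = 327.0175 + 490.918 = 817.9355 mg/L·hr
F = (AUC_ev/D_ev)/(AUC_iv/D_iv) = (817.9355/250)/(551/100) = 3.271742/5.51 = 0.5938

F = 0.594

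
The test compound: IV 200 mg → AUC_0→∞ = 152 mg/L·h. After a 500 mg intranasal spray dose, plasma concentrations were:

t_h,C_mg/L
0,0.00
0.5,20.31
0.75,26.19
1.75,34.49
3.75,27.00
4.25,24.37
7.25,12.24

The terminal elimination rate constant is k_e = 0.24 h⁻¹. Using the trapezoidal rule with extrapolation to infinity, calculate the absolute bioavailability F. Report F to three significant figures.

F = 0.583

Trapezoidal AUC_0→7.25 (intranasal spray):
  [0→0.5]: (0.00+20.31)/2 × 0.5 = 5.0775
  [0.5→0.75]: (20.31+26.19)/2 × 0.25 = 5.8125
  [0.75→1.75]: (26.19+34.49)/2 × 1 = 30.34
  [1.75→3.75]: (34.49+27.00)/2 × 2 = 61.49
  [3.75→4.25]: (27.00+24.37)/2 × 0.5 = 12.8425
  [4.25→7.25]: (24.37+12.24)/2 × 3 = 54.915
  Sum = 170.4775 mg/L·h
Tail: C_last/k_e = 12.24/0.24 = 51.000
AUC_0→∞ (intranasal spray) = 170.4775 + 51.000 = 221.4775 mg/L·h
F = (AUC_ev/D_ev)/(AUC_iv/D_iv) = (221.4775/500)/(152/200) = 0.442955/0.76 = 0.5828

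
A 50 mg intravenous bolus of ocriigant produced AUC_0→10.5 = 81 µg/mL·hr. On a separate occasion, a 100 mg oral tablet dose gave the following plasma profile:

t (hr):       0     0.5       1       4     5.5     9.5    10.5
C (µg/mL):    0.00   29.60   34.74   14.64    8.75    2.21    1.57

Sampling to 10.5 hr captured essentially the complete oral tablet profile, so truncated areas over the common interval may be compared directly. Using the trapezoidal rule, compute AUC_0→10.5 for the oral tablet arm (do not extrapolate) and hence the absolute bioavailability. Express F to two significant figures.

F = 0.86

Trapezoidal AUC_0→10.5 (oral tablet):
  [0→0.5]: (0.00+29.60)/2 × 0.5 = 7.4
  [0.5→1]: (29.60+34.74)/2 × 0.5 = 16.085
  [1→4]: (34.74+14.64)/2 × 3 = 74.07
  [4→5.5]: (14.64+8.75)/2 × 1.5 = 17.5425
  [5.5→9.5]: (8.75+2.21)/2 × 4 = 21.92
  [9.5→10.5]: (2.21+1.57)/2 × 1 = 1.89
  Sum = 138.9075 µg/mL·hr
F = (AUC_ev/D_ev)/(AUC_iv/D_iv) = (138.9075/100)/(81/50) = 1.389075/1.62 = 0.8575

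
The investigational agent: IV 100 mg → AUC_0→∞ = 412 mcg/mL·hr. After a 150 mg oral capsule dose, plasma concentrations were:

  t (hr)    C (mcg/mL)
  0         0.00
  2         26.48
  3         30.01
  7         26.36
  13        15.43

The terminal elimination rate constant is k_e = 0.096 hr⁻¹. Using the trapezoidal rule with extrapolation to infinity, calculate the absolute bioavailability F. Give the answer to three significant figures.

F = 0.734

Trapezoidal AUC_0→13 (oral capsule):
  [0→2]: (0.00+26.48)/2 × 2 = 26.48
  [2→3]: (26.48+30.01)/2 × 1 = 28.245
  [3→7]: (30.01+26.36)/2 × 4 = 112.74
  [7→13]: (26.36+15.43)/2 × 6 = 125.37
  Sum = 292.835 mcg/mL·hr
Tail: C_last/k_e = 15.43/0.096 = 160.729
AUC_0→∞ (oral capsule) = 292.835 + 160.729 = 453.564 mcg/mL·hr
F = (AUC_ev/D_ev)/(AUC_iv/D_iv) = (453.564/150)/(412/100) = 3.02376/4.12 = 0.7339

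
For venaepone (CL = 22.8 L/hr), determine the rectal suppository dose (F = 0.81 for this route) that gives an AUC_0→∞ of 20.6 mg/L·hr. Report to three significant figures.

Dose = 580 mg

Dose = CL × AUC_0→∞ / F
     = 22.8 × 20.6 / 0.81 = 579.852 mg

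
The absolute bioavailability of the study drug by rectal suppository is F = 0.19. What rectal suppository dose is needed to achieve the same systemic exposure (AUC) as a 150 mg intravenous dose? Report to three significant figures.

D_rectal = 789 mg

For equal systemic exposure: F × D_ev = D_iv
D_ev = D_iv / F = 150 / 0.19 = 789.474 mg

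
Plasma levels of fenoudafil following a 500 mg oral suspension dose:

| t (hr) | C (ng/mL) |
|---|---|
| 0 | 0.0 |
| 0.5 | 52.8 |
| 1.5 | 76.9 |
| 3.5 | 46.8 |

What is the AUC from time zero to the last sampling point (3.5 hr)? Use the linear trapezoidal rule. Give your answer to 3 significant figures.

AUC = 202 ng/mL·hr

Trapezoidal AUC_0→3.5:
  [0→0.5]: (0.0+52.8)/2 × 0.5 = 13.2
  [0.5→1.5]: (52.8+76.9)/2 × 1 = 64.85
  [1.5→3.5]: (76.9+46.8)/2 × 2 = 123.7
  Sum = 201.75 ng/mL·hr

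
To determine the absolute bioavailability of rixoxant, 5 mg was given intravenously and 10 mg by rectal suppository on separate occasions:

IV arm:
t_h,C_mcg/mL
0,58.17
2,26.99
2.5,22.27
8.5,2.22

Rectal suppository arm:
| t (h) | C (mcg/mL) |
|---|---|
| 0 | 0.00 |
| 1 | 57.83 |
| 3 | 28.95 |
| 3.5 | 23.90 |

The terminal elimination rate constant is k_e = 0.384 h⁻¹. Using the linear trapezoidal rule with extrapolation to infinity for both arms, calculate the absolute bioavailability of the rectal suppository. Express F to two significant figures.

F = 0.54

Trapezoidal AUC_0→8.5 (IV):
  [0→2]: (58.17+26.99)/2 × 2 = 85.16
  [2→2.5]: (26.99+22.27)/2 × 0.5 = 12.315
  [2.5→8.5]: (22.27+2.22)/2 × 6 = 73.47
  Sum = 170.945 mcg/mL·h
IV tail: 2.22/0.384 = 5.781; AUC_iv,0→∞ = 170.945 + 5.781 = 176.726 mcg/mL·h
Trapezoidal AUC_0→3.5 (rectal suppository):
  [0→1]: (0.00+57.83)/2 × 1 = 28.915
  [1→3]: (57.83+28.95)/2 × 2 = 86.78
  [3→3.5]: (28.95+23.90)/2 × 0.5 = 13.2125
  Sum = 128.9075 mcg/mL·h
rectal suppository tail: 23.90/0.384 = 62.240; AUC_ev,0→∞ = 128.9075 + 62.240 = 191.1475 mcg/mL·h
F = (AUC_ev/D_ev)/(AUC_iv/D_iv) = (191.1475/10)/(176.726/5) = 19.11475/35.3452 = 0.5408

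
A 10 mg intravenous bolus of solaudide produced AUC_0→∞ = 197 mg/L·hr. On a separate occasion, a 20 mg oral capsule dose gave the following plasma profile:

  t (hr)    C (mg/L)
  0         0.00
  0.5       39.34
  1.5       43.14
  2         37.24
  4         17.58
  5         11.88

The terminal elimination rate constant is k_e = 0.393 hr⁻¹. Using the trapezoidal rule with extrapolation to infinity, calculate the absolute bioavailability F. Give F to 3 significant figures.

Trapezoidal AUC_0→5 (oral capsule):
  [0→0.5]: (0.00+39.34)/2 × 0.5 = 9.835
  [0.5→1.5]: (39.34+43.14)/2 × 1 = 41.24
  [1.5→2]: (43.14+37.24)/2 × 0.5 = 20.095
  [2→4]: (37.24+17.58)/2 × 2 = 54.82
  [4→5]: (17.58+11.88)/2 × 1 = 14.73
  Sum = 140.72 mg/L·hr
Tail: C_last/k_e = 11.88/0.393 = 30.229
AUC_0→∞ (oral capsule) = 140.72 + 30.229 = 170.949 mg/L·hr
F = (AUC_ev/D_ev)/(AUC_iv/D_iv) = (170.949/20)/(197/10) = 8.54745/19.7 = 0.4339

F = 0.434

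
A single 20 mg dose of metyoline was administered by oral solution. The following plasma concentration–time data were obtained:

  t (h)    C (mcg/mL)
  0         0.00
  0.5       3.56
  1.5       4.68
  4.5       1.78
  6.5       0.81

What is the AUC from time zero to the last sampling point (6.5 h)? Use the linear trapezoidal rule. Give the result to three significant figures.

AUC = 17.3 mcg/mL·h

Trapezoidal AUC_0→6.5:
  [0→0.5]: (0.00+3.56)/2 × 0.5 = 0.89
  [0.5→1.5]: (3.56+4.68)/2 × 1 = 4.12
  [1.5→4.5]: (4.68+1.78)/2 × 3 = 9.69
  [4.5→6.5]: (1.78+0.81)/2 × 2 = 2.59
  Sum = 17.29 mcg/mL·h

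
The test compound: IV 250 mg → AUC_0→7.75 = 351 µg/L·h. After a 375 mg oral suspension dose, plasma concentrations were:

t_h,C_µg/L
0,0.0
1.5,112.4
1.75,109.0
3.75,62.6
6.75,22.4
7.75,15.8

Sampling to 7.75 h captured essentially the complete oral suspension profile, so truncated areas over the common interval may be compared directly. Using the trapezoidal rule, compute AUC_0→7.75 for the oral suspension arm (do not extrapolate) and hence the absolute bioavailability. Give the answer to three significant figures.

Trapezoidal AUC_0→7.75 (oral suspension):
  [0→1.5]: (0.0+112.4)/2 × 1.5 = 84.3
  [1.5→1.75]: (112.4+109.0)/2 × 0.25 = 27.675
  [1.75→3.75]: (109.0+62.6)/2 × 2 = 171.6
  [3.75→6.75]: (62.6+22.4)/2 × 3 = 127.5
  [6.75→7.75]: (22.4+15.8)/2 × 1 = 19.1
  Sum = 430.175 µg/L·h
F = (AUC_ev/D_ev)/(AUC_iv/D_iv) = (430.175/375)/(351/250) = 1.14713/1.404 = 0.8170

F = 0.817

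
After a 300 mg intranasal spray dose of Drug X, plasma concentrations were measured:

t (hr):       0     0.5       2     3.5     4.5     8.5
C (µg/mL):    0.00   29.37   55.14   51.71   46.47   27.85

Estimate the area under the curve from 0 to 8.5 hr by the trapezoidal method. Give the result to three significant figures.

Trapezoidal AUC_0→8.5:
  [0→0.5]: (0.00+29.37)/2 × 0.5 = 7.3425
  [0.5→2]: (29.37+55.14)/2 × 1.5 = 63.3825
  [2→3.5]: (55.14+51.71)/2 × 1.5 = 80.1375
  [3.5→4.5]: (51.71+46.47)/2 × 1 = 49.09
  [4.5→8.5]: (46.47+27.85)/2 × 4 = 148.64
  Sum = 348.5925 µg/mL·hr

AUC = 349 µg/mL·hr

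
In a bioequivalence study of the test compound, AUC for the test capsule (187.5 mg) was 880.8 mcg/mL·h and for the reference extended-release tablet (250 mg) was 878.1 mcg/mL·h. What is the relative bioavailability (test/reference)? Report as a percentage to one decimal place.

F_rel = 133.7%

F_rel = (AUC_test/D_test) / (AUC_ref/D_ref)
      = (880.8/187.5) / (878.1/250)
      = 4.6976 / 3.5124 = 1.3374 = 133.74%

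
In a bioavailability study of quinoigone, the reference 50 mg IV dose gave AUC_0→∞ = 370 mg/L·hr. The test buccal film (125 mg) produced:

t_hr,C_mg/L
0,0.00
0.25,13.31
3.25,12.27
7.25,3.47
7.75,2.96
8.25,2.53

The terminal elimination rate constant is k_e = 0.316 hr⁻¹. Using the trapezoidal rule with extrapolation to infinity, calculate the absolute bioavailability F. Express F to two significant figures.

Trapezoidal AUC_0→8.25 (buccal film):
  [0→0.25]: (0.00+13.31)/2 × 0.25 = 1.66375
  [0.25→3.25]: (13.31+12.27)/2 × 3 = 38.37
  [3.25→7.25]: (12.27+3.47)/2 × 4 = 31.48
  [7.25→7.75]: (3.47+2.96)/2 × 0.5 = 1.6075
  [7.75→8.25]: (2.96+2.53)/2 × 0.5 = 1.3725
  Sum = 74.49375 mg/L·hr
Tail: C_last/k_e = 2.53/0.316 = 8.006
AUC_0→∞ (buccal film) = 74.49375 + 8.006 = 82.49975 mg/L·hr
F = (AUC_ev/D_ev)/(AUC_iv/D_iv) = (82.49975/125)/(370/50) = 0.659998/7.4 = 0.0892

F = 0.089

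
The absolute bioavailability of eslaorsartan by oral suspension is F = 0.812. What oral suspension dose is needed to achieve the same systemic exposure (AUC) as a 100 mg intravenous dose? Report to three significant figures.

For equal systemic exposure: F × D_ev = D_iv
D_ev = D_iv / F = 100 / 0.812 = 123.153 mg

D_oral = 123 mg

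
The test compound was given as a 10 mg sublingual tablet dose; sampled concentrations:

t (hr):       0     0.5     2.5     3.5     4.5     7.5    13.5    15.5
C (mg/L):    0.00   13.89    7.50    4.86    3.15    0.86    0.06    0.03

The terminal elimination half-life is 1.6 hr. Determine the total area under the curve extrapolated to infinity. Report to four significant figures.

AUC = 43.98 mg/L·hr

Trapezoidal AUC_0→15.5:
  [0→0.5]: (0.00+13.89)/2 × 0.5 = 3.4725
  [0.5→2.5]: (13.89+7.50)/2 × 2 = 21.39
  [2.5→3.5]: (7.50+4.86)/2 × 1 = 6.18
  [3.5→4.5]: (4.86+3.15)/2 × 1 = 4.005
  [4.5→7.5]: (3.15+0.86)/2 × 3 = 6.015
  [7.5→13.5]: (0.86+0.06)/2 × 6 = 2.76
  [13.5→15.5]: (0.06+0.03)/2 × 2 = 0.09
  Sum = 43.9125 mg/L·hr
k_e = ln2 / t½ = 0.693147 / 1.6 = 0.4332 hr^-1
Extrapolated tail: C_last / k_e = 0.03 / 0.4332 = 0.069
AUC_0→∞ = 43.9125 + 0.069 = 43.9815 mg/L·hr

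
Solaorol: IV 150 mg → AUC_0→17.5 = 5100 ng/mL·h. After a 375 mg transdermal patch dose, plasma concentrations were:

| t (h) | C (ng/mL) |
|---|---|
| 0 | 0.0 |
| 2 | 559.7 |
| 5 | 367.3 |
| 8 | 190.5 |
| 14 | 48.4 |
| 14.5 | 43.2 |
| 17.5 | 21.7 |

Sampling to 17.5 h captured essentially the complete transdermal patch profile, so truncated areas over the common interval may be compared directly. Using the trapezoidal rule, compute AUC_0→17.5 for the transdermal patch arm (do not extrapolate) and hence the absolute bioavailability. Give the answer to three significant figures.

F = 0.284

Trapezoidal AUC_0→17.5 (transdermal patch):
  [0→2]: (0.0+559.7)/2 × 2 = 559.7
  [2→5]: (559.7+367.3)/2 × 3 = 1390.5
  [5→8]: (367.3+190.5)/2 × 3 = 836.7
  [8→14]: (190.5+48.4)/2 × 6 = 716.7
  [14→14.5]: (48.4+43.2)/2 × 0.5 = 22.9
  [14.5→17.5]: (43.2+21.7)/2 × 3 = 97.35
  Sum = 3623.85 ng/mL·h
F = (AUC_ev/D_ev)/(AUC_iv/D_iv) = (3623.85/375)/(5100/150) = 9.6636/34 = 0.2842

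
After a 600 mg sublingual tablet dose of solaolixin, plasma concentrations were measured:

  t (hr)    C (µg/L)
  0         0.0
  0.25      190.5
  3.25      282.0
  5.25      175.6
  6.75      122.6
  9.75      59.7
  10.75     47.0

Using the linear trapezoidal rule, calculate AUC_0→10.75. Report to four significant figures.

AUC = 1741 µg/L·hr

Trapezoidal AUC_0→10.75:
  [0→0.25]: (0.0+190.5)/2 × 0.25 = 23.8125
  [0.25→3.25]: (190.5+282.0)/2 × 3 = 708.75
  [3.25→5.25]: (282.0+175.6)/2 × 2 = 457.6
  [5.25→6.75]: (175.6+122.6)/2 × 1.5 = 223.65
  [6.75→9.75]: (122.6+59.7)/2 × 3 = 273.45
  [9.75→10.75]: (59.7+47.0)/2 × 1 = 53.35
  Sum = 1740.6125 µg/L·hr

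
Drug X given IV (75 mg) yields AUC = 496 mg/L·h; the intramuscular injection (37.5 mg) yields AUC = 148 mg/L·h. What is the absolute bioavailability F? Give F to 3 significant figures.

F = 0.597

F = (AUC_ev / D_ev) / (AUC_iv / D_iv)
  = (148/37.5) / (496/75)
  = 3.94667 / 6.61333 = 0.5968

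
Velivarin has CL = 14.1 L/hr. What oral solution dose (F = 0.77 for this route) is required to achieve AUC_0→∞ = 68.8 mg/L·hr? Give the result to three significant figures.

Dose = CL × AUC_0→∞ / F
     = 14.1 × 68.8 / 0.77 = 1259.84 mg

Dose = 1260 mg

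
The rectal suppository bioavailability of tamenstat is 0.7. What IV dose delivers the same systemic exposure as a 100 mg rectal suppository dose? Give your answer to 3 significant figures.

Systemic exposure from an extravascular dose = F × D_ev, so the equivalent IV dose is F × D_ev.
D_iv = F × D_ev = 0.7 × 100 = 70 mg

D_iv = 70.0 mg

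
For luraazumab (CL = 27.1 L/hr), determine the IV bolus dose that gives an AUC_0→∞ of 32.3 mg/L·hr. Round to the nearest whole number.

Dose = 875 mg

Dose_iv = CL × AUC_0→∞
     = 27.1 × 32.3 = 875.33 mg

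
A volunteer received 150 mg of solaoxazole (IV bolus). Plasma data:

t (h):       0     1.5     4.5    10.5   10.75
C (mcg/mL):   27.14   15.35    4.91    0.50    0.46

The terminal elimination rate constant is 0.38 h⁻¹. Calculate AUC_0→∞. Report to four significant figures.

AUC = 79.82 mcg/mL·h

Trapezoidal AUC_0→10.75:
  [0→1.5]: (27.14+15.35)/2 × 1.5 = 31.8675
  [1.5→4.5]: (15.35+4.91)/2 × 3 = 30.39
  [4.5→10.5]: (4.91+0.50)/2 × 6 = 16.23
  [10.5→10.75]: (0.50+0.46)/2 × 0.25 = 0.12
  Sum = 78.6075 mcg/mL·h
Extrapolated tail: C_last / k_e = 0.46 / 0.38 = 1.211
AUC_0→∞ = 78.6075 + 1.211 = 79.8185 mcg/mL·h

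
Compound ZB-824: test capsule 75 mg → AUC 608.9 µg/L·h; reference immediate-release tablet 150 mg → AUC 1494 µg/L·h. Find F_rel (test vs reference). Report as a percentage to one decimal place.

F_rel = 81.5%

F_rel = (AUC_test/D_test) / (AUC_ref/D_ref)
      = (608.9/75) / (1494/150)
      = 8.11867 / 9.96 = 0.8151 = 81.51%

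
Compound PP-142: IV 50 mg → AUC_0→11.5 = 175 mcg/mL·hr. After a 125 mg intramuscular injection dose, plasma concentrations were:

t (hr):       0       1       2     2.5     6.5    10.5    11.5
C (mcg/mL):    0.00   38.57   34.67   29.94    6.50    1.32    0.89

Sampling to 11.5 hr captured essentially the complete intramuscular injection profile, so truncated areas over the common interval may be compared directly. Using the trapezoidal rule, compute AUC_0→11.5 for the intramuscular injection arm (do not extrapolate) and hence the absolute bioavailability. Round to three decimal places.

Trapezoidal AUC_0→11.5 (intramuscular injection):
  [0→1]: (0.00+38.57)/2 × 1 = 19.285
  [1→2]: (38.57+34.67)/2 × 1 = 36.62
  [2→2.5]: (34.67+29.94)/2 × 0.5 = 16.1525
  [2.5→6.5]: (29.94+6.50)/2 × 4 = 72.88
  [6.5→10.5]: (6.50+1.32)/2 × 4 = 15.64
  [10.5→11.5]: (1.32+0.89)/2 × 1 = 1.105
  Sum = 161.6825 mcg/mL·hr
F = (AUC_ev/D_ev)/(AUC_iv/D_iv) = (161.6825/125)/(175/50) = 1.29346/3.5 = 0.3696

F = 0.370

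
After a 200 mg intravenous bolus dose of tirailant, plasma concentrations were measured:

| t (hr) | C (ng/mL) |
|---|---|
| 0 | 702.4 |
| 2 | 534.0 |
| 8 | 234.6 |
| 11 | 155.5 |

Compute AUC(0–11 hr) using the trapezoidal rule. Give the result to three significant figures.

Trapezoidal AUC_0→11:
  [0→2]: (702.4+534.0)/2 × 2 = 1236.4
  [2→8]: (534.0+234.6)/2 × 6 = 2305.8
  [8→11]: (234.6+155.5)/2 × 3 = 585.15
  Sum = 4127.35 ng/mL·hr

AUC = 4130 ng/mL·hr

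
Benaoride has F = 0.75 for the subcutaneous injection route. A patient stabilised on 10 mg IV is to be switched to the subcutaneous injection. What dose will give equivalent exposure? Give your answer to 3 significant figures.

D_subcutaneous = 13.3 mg

For equal systemic exposure: F × D_ev = D_iv
D_ev = D_iv / F = 10 / 0.75 = 13.3333 mg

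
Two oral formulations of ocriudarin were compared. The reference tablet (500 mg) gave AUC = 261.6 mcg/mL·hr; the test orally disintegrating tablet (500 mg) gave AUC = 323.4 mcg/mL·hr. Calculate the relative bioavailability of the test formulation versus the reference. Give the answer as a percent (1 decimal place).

F_rel = 123.6%

F_rel = (AUC_test/D_test) / (AUC_ref/D_ref)
      = (323.4/500) / (261.6/500)
      = 0.6468 / 0.5232 = 1.2362 = 123.62%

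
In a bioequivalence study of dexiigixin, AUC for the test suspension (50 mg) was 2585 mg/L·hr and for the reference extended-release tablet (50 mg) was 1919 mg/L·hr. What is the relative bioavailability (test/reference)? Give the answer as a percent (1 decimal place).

F_rel = (AUC_test/D_test) / (AUC_ref/D_ref)
      = (2585/50) / (1919/50)
      = 51.7 / 38.38 = 1.3471 = 134.71%

F_rel = 134.7%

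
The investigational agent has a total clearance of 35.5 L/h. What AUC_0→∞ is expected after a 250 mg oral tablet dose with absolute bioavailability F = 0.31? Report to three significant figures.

AUC_0→∞ = F × Dose / CL
        = 0.31 × 250 / 35.5 = 2.1831 mg/L·h

AUC = 2.18 mg/L·h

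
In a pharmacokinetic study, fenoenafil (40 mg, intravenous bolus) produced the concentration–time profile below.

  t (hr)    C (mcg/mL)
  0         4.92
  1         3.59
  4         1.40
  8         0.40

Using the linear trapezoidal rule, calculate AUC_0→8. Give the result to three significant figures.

AUC = 15.3 mcg/mL·hr

Trapezoidal AUC_0→8:
  [0→1]: (4.92+3.59)/2 × 1 = 4.255
  [1→4]: (3.59+1.40)/2 × 3 = 7.485
  [4→8]: (1.40+0.40)/2 × 4 = 3.6
  Sum = 15.34 mcg/mL·hr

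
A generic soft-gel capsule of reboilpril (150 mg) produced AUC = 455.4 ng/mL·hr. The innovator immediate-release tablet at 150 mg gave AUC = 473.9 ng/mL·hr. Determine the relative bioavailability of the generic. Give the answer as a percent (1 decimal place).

F_rel = (AUC_test/D_test) / (AUC_ref/D_ref)
      = (455.4/150) / (473.9/150)
      = 3.036 / 3.15933 = 0.9610 = 96.10%

F_rel = 96.1%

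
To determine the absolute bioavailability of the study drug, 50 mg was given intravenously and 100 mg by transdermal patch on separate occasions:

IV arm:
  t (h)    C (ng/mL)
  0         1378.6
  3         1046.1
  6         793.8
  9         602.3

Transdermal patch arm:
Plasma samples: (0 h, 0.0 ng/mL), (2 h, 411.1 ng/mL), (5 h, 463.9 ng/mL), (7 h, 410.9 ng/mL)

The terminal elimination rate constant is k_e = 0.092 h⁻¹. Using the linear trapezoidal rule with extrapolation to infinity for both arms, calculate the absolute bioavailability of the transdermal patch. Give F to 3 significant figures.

Trapezoidal AUC_0→9 (IV):
  [0→3]: (1378.6+1046.1)/2 × 3 = 3637.05
  [3→6]: (1046.1+793.8)/2 × 3 = 2759.85
  [6→9]: (793.8+602.3)/2 × 3 = 2094.15
  Sum = 8491.05 ng/mL·h
IV tail: 602.3/0.092 = 6546.739; AUC_iv,0→∞ = 8491.05 + 6546.739 = 15037.789 ng/mL·h
Trapezoidal AUC_0→7 (transdermal patch):
  [0→2]: (0.0+411.1)/2 × 2 = 411.1
  [2→5]: (411.1+463.9)/2 × 3 = 1312.5
  [5→7]: (463.9+410.9)/2 × 2 = 874.8
  Sum = 2598.4 ng/mL·h
transdermal patch tail: 410.9/0.092 = 4466.304; AUC_ev,0→∞ = 2598.4 + 4466.304 = 7064.704 ng/mL·h
F = (AUC_ev/D_ev)/(AUC_iv/D_iv) = (7064.704/100)/(15037.789/50) = 70.64704/300.75578 = 0.2349

F = 0.235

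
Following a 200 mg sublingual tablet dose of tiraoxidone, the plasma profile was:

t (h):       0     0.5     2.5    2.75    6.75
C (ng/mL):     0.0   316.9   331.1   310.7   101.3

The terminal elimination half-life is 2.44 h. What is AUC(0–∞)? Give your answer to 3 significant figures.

Trapezoidal AUC_0→6.75:
  [0→0.5]: (0.0+316.9)/2 × 0.5 = 79.225
  [0.5→2.5]: (316.9+331.1)/2 × 2 = 648.0
  [2.5→2.75]: (331.1+310.7)/2 × 0.25 = 80.225
  [2.75→6.75]: (310.7+101.3)/2 × 4 = 824.0
  Sum = 1631.45 ng/mL·h
k_e = ln2 / t½ = 0.693147 / 2.44 = 0.2841 h^-1
Extrapolated tail: C_last / k_e = 101.3 / 0.2841 = 356.565
AUC_0→∞ = 1631.45 + 356.565 = 1988.015 ng/mL·h

AUC = 1990 ng/mL·h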